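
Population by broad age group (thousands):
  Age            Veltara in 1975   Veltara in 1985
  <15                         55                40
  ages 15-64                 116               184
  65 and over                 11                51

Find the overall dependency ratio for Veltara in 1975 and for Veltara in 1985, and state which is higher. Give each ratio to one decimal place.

Veltara in 1975: (55 + 11) / 116 × 100 = 66 / 116 × 100 = 56.9
Veltara in 1985: (40 + 51) / 184 × 100 = 91 / 184 × 100 = 49.5

Veltara in 1975: 56.9
Veltara in 1985: 49.5
Higher: Veltara in 1975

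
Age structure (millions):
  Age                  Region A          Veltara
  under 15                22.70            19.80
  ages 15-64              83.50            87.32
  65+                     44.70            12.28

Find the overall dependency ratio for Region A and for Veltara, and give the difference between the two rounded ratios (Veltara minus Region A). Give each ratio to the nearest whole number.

Region A: (22.70 + 44.70) / 83.50 × 100 = 67.40 / 83.50 × 100 = 81
Veltara: (19.80 + 12.28) / 87.32 × 100 = 32.08 / 87.32 × 100 = 37

Region A: 81
Veltara: 37
Difference: -44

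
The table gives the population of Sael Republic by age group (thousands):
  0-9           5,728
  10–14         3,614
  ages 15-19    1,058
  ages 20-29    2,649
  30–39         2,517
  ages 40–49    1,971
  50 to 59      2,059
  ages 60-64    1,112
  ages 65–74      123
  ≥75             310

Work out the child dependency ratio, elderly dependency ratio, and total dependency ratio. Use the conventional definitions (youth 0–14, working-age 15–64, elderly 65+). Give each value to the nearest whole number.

Youth dependency ratio: 82
Old-age dependency ratio: 4
Total dependency ratio: 86

0–14: 5,728 + 3,614 = 9,342
15–64: 1,058 + 2,649 + 2,517 + 1,971 + 2,059 + 1,112 = 11,366
65+: 123 + 310 = 433
Youth dependency ratio = 9,342 / 11,366 × 100 = 82
Old-age dependency ratio = 433 / 11,366 × 100 = 4
Total dependency ratio = (9,342 + 433) / 11,366 × 100 = 9,775 / 11,366 × 100 = 86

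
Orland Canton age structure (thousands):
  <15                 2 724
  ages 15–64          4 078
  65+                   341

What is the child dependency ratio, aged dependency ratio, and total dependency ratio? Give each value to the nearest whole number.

Youth dependency ratio = 2 724 / 4 078 × 100 = 67
Old-age dependency ratio = 341 / 4 078 × 100 = 8
Total dependency ratio = (2 724 + 341) / 4 078 × 100 = 3 065 / 4 078 × 100 = 75

Youth dependency ratio: 67
Old-age dependency ratio: 8
Total dependency ratio: 75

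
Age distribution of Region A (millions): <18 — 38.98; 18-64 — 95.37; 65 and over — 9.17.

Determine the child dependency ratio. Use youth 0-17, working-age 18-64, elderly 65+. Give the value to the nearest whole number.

Youth dependency ratio: 41

Youth dependency ratio = 38.98 / 95.37 × 100 = 41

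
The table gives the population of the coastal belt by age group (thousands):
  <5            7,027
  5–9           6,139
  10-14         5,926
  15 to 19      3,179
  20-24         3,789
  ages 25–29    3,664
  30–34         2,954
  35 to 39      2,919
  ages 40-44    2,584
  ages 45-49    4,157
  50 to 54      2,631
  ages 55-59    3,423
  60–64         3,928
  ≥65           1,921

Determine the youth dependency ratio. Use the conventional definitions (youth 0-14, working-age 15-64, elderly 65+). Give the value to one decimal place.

Youth dependency ratio: 57.5

0–14: 7,027 + 6,139 + 5,926 = 19,092
15–64: 3,179 + 3,789 + 3,664 + 2,954 + 2,919 + 2,584 + 4,157 + 2,631 + 3,423 + 3,928 = 33,228
65+: 1,921
Youth dependency ratio = 19,092 / 33,228 × 100 = 57.5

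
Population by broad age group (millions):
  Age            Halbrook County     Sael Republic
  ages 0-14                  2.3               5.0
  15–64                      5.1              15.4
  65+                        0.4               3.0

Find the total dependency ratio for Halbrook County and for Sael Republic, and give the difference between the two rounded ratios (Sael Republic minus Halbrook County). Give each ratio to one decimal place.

Halbrook County: 52.9
Sael Republic: 51.9
Difference: -1.0

Halbrook County: (2.3 + 0.4) / 5.1 × 100 = 2.7 / 5.1 × 100 = 52.9
Sael Republic: (5.0 + 3.0) / 15.4 × 100 = 8.0 / 15.4 × 100 = 51.9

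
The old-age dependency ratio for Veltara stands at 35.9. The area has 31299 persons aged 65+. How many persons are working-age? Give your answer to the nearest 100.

Working-age: 87200

Old-age dependency ratio = elderly / working-age × 100
35.9 = 31299 / W × 100
⇒ 87200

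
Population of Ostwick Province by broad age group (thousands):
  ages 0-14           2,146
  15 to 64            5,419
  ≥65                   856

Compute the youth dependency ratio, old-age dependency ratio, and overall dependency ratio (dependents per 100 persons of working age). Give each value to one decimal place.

Youth dependency ratio = 2,146 / 5,419 × 100 = 39.6
Old-age dependency ratio = 856 / 5,419 × 100 = 15.8
Total dependency ratio = (2,146 + 856) / 5,419 × 100 = 3,002 / 5,419 × 100 = 55.4

Youth dependency ratio: 39.6
Old-age dependency ratio: 15.8
Total dependency ratio: 55.4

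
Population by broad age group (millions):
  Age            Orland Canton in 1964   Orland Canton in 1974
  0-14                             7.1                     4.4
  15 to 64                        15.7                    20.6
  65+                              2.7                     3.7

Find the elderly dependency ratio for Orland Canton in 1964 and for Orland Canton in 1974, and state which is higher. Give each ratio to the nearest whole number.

Orland Canton in 1964: 2.7 / 15.7 × 100 = 17
Orland Canton in 1974: 3.7 / 20.6 × 100 = 18

Orland Canton in 1964: 17
Orland Canton in 1974: 18
Higher: Orland Canton in 1974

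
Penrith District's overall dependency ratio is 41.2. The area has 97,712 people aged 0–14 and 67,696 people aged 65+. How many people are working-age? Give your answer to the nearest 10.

Working-age: 401,480

Total dependency ratio = (youth + elderly) / working-age × 100
41.2 = (97,712 + 67,696) / W × 100
⇒ 401,480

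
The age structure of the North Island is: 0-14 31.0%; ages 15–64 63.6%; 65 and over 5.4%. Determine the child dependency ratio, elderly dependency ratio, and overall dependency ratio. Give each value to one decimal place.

Youth dependency ratio = 31.0 / 63.6 × 100 = 48.7
Old-age dependency ratio = 5.4 / 63.6 × 100 = 8.5
Total dependency ratio = (31.0 + 5.4) / 63.6 × 100 = 36.4 / 63.6 × 100 = 57.2

Youth dependency ratio: 48.7
Old-age dependency ratio: 8.5
Total dependency ratio: 57.2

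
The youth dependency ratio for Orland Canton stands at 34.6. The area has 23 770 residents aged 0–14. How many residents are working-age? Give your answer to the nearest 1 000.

Working-age: 69 000

Youth dependency ratio = youth / working-age × 100
34.6 = 23 770 / W × 100
⇒ 69 000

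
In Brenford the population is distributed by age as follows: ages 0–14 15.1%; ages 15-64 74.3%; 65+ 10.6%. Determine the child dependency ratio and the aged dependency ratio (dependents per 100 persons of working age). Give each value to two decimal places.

Youth dependency ratio = 15.1 / 74.3 × 100 = 20.32
Old-age dependency ratio = 10.6 / 74.3 × 100 = 14.27

Youth dependency ratio: 20.32
Old-age dependency ratio: 14.27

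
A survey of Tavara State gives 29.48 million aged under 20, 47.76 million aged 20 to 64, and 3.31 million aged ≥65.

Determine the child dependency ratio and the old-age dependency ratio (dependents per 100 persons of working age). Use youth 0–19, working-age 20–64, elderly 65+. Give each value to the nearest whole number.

Youth dependency ratio = 29.48 / 47.76 × 100 = 62
Old-age dependency ratio = 3.31 / 47.76 × 100 = 7

Youth dependency ratio: 62
Old-age dependency ratio: 7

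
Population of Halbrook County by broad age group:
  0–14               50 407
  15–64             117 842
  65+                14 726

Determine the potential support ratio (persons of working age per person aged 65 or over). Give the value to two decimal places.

Potential support ratio: 8.00

Potential support ratio = 117 842 / 14 726 = 8.00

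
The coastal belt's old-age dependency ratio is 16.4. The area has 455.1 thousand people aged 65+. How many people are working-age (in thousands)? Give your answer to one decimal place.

Working-age: 2 775.0

Old-age dependency ratio = elderly / working-age × 100
16.4 = 455.1 / W × 100
⇒ 2 775.0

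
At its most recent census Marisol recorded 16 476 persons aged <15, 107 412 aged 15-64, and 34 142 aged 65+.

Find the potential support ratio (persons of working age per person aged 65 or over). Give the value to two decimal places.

Potential support ratio = 107 412 / 34 142 = 3.15

Potential support ratio: 3.15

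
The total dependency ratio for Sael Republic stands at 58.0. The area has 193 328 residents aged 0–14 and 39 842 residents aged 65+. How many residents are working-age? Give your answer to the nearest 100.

Total dependency ratio = (youth + elderly) / working-age × 100
58.0 = (193 328 + 39 842) / W × 100
⇒ 402 000

Working-age: 402 000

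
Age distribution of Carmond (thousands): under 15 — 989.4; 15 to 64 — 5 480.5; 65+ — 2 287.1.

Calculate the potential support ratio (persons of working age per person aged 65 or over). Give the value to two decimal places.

Potential support ratio = 5 480.5 / 2 287.1 = 2.40

Potential support ratio: 2.40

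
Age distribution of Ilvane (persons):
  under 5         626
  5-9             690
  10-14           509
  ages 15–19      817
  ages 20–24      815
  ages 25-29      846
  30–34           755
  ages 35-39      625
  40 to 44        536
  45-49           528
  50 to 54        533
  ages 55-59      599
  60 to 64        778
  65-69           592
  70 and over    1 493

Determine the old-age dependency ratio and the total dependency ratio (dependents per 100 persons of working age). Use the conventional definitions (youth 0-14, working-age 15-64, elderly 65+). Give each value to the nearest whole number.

Old-age dependency ratio: 31
Total dependency ratio: 57

0–14: 626 + 690 + 509 = 1 825
15–64: 817 + 815 + 846 + 755 + 625 + 536 + 528 + 533 + 599 + 778 = 6 832
65+: 592 + 1 493 = 2 085
Old-age dependency ratio = 2 085 / 6 832 × 100 = 31
Total dependency ratio = (1 825 + 2 085) / 6 832 × 100 = 3 910 / 6 832 × 100 = 57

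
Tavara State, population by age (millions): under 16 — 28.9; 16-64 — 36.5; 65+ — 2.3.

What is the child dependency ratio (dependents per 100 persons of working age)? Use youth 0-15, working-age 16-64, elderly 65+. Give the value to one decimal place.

Youth dependency ratio: 79.2

Youth dependency ratio = 28.9 / 36.5 × 100 = 79.2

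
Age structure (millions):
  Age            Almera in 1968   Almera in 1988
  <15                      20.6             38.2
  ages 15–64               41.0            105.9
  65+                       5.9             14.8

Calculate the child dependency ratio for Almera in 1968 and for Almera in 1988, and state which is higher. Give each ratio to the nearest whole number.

Almera in 1968: 50
Almera in 1988: 36
Higher: Almera in 1968

Almera in 1968: 20.6 / 41.0 × 100 = 50
Almera in 1988: 38.2 / 105.9 × 100 = 36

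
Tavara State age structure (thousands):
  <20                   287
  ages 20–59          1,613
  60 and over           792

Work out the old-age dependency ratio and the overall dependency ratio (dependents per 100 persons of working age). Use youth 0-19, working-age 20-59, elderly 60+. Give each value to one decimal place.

Old-age dependency ratio = 792 / 1,613 × 100 = 49.1
Total dependency ratio = (287 + 792) / 1,613 × 100 = 1,079 / 1,613 × 100 = 66.9

Old-age dependency ratio: 49.1
Total dependency ratio: 66.9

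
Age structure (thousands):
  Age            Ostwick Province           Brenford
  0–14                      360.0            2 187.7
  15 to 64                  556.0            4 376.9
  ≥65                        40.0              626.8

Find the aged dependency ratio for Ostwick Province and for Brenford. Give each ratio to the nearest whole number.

Ostwick Province: 40.0 / 556.0 × 100 = 7
Brenford: 626.8 / 4 376.9 × 100 = 14

Ostwick Province: 7
Brenford: 14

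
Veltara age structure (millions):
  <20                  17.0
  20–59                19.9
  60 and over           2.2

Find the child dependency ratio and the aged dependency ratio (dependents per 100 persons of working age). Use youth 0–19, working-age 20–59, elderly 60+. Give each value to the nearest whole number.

Youth dependency ratio = 17.0 / 19.9 × 100 = 85
Old-age dependency ratio = 2.2 / 19.9 × 100 = 11

Youth dependency ratio: 85
Old-age dependency ratio: 11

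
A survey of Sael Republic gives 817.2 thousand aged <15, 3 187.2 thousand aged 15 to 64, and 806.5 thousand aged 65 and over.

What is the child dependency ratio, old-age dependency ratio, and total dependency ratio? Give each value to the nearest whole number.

Youth dependency ratio = 817.2 / 3 187.2 × 100 = 26
Old-age dependency ratio = 806.5 / 3 187.2 × 100 = 25
Total dependency ratio = (817.2 + 806.5) / 3 187.2 × 100 = 1 623.7 / 3 187.2 × 100 = 51

Youth dependency ratio: 26
Old-age dependency ratio: 25
Total dependency ratio: 51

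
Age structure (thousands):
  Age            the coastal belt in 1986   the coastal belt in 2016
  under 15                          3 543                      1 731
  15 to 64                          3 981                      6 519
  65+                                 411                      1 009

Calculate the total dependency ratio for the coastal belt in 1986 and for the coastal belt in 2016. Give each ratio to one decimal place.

the coastal belt in 1986: 99.3
the coastal belt in 2016: 42.0

the coastal belt in 1986: (3 543 + 411) / 3 981 × 100 = 3 954 / 3 981 × 100 = 99.3
the coastal belt in 2016: (1 731 + 1 009) / 6 519 × 100 = 2 740 / 6 519 × 100 = 42.0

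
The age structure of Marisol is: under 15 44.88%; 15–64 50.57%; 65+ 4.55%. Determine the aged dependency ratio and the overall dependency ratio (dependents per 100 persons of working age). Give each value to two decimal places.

Old-age dependency ratio = 4.55 / 50.57 × 100 = 9.00
Total dependency ratio = (44.88 + 4.55) / 50.57 × 100 = 49.43 / 50.57 × 100 = 97.75

Old-age dependency ratio: 9.00
Total dependency ratio: 97.75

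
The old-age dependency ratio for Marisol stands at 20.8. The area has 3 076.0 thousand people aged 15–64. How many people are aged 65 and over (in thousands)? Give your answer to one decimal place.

Aged 65 and over: 639.8

Old-age dependency ratio = elderly / working-age × 100
20.8 = E / 3 076.0 × 100
⇒ 639.8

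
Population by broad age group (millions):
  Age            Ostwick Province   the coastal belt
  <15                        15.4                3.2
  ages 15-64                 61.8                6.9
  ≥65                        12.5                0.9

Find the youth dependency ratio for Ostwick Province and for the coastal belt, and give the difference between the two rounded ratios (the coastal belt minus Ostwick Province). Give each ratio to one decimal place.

Ostwick Province: 24.9
the coastal belt: 46.4
Difference: +21.5

Ostwick Province: 15.4 / 61.8 × 100 = 24.9
the coastal belt: 3.2 / 6.9 × 100 = 46.4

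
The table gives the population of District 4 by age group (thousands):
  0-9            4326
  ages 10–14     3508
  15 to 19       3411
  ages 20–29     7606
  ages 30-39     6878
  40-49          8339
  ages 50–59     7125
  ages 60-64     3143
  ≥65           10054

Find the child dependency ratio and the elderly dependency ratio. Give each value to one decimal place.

Youth dependency ratio: 21.5
Old-age dependency ratio: 27.5

0–14: 4326 + 3508 = 7834
15–64: 3411 + 7606 + 6878 + 8339 + 7125 + 3143 = 36502
65+: 10054
Youth dependency ratio = 7834 / 36502 × 100 = 21.5
Old-age dependency ratio = 10054 / 36502 × 100 = 27.5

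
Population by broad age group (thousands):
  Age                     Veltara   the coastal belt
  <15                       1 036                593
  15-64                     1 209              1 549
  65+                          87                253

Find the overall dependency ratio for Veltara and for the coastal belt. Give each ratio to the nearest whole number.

Veltara: 93
the coastal belt: 55

Veltara: (1 036 + 87) / 1 209 × 100 = 1 123 / 1 209 × 100 = 93
the coastal belt: (593 + 253) / 1 549 × 100 = 846 / 1 549 × 100 = 55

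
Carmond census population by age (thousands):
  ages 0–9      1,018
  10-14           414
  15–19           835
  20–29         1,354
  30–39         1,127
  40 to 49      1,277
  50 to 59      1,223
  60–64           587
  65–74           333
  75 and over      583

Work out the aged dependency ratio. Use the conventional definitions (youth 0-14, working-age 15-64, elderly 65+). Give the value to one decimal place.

0–14: 1,018 + 414 = 1,432
15–64: 835 + 1,354 + 1,127 + 1,277 + 1,223 + 587 = 6,403
65+: 333 + 583 = 916
Old-age dependency ratio = 916 / 6,403 × 100 = 14.3

Old-age dependency ratio: 14.3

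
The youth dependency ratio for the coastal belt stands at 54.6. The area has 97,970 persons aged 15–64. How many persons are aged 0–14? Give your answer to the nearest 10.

Youth dependency ratio = youth / working-age × 100
54.6 = Y / 97,970 × 100
⇒ 53,490

Aged 0–14: 53,490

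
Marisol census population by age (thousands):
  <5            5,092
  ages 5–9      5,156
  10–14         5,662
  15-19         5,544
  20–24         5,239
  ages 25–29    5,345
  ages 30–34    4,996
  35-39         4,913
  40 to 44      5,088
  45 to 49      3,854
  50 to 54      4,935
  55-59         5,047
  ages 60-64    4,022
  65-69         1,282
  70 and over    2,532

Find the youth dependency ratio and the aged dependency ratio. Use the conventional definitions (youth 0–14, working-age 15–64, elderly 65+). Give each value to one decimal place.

Youth dependency ratio: 32.5
Old-age dependency ratio: 7.8

0–14: 5,092 + 5,156 + 5,662 = 15,910
15–64: 5,544 + 5,239 + 5,345 + 4,996 + 4,913 + 5,088 + 3,854 + 4,935 + 5,047 + 4,022 = 48,983
65+: 1,282 + 2,532 = 3,814
Youth dependency ratio = 15,910 / 48,983 × 100 = 32.5
Old-age dependency ratio = 3,814 / 48,983 × 100 = 7.8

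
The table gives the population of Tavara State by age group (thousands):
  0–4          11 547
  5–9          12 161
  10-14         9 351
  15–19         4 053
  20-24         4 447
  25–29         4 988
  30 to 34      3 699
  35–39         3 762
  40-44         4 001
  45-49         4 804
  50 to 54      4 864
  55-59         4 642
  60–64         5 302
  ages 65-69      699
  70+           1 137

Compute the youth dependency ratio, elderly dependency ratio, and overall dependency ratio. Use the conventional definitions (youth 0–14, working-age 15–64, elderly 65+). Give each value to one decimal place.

Youth dependency ratio: 74.2
Old-age dependency ratio: 4.1
Total dependency ratio: 78.3

0–14: 11 547 + 12 161 + 9 351 = 33 059
15–64: 4 053 + 4 447 + 4 988 + 3 699 + 3 762 + 4 001 + 4 804 + 4 864 + 4 642 + 5 302 = 44 562
65+: 699 + 1 137 = 1 836
Youth dependency ratio = 33 059 / 44 562 × 100 = 74.2
Old-age dependency ratio = 1 836 / 44 562 × 100 = 4.1
Total dependency ratio = (33 059 + 1 836) / 44 562 × 100 = 34 895 / 44 562 × 100 = 78.3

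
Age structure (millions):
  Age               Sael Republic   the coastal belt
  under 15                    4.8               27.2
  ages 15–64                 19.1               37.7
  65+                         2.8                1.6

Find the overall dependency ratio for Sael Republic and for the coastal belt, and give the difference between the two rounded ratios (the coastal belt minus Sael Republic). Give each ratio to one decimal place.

Sael Republic: 39.8
the coastal belt: 76.4
Difference: +36.6

Sael Republic: (4.8 + 2.8) / 19.1 × 100 = 7.6 / 19.1 × 100 = 39.8
the coastal belt: (27.2 + 1.6) / 37.7 × 100 = 28.8 / 37.7 × 100 = 76.4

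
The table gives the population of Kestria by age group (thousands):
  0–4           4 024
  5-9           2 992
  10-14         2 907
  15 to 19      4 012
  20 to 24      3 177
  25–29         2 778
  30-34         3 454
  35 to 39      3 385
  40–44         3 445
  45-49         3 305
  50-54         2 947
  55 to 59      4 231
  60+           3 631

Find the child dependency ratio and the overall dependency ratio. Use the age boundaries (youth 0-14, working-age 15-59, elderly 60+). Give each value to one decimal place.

0–14: 4 024 + 2 992 + 2 907 = 9 923
15–59: 4 012 + 3 177 + 2 778 + 3 454 + 3 385 + 3 445 + 3 305 + 2 947 + 4 231 = 30 734
60+: 3 631
Youth dependency ratio = 9 923 / 30 734 × 100 = 32.3
Total dependency ratio = (9 923 + 3 631) / 30 734 × 100 = 13 554 / 30 734 × 100 = 44.1

Youth dependency ratio: 32.3
Total dependency ratio: 44.1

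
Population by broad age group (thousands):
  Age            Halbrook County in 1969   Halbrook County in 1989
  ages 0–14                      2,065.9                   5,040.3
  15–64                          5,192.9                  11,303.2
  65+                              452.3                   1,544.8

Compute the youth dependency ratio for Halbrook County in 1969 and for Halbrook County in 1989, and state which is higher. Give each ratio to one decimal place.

Halbrook County in 1969: 2,065.9 / 5,192.9 × 100 = 39.8
Halbrook County in 1989: 5,040.3 / 11,303.2 × 100 = 44.6

Halbrook County in 1969: 39.8
Halbrook County in 1989: 44.6
Higher: Halbrook County in 1989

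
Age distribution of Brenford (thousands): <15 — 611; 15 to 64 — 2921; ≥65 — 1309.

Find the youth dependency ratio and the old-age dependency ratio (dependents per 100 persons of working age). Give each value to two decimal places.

Youth dependency ratio = 611 / 2921 × 100 = 20.92
Old-age dependency ratio = 1309 / 2921 × 100 = 44.81

Youth dependency ratio: 20.92
Old-age dependency ratio: 44.81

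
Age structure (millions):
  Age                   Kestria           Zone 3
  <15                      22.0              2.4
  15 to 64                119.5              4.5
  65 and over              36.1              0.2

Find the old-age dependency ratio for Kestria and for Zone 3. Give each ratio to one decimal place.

Kestria: 30.2
Zone 3: 4.4

Kestria: 36.1 / 119.5 × 100 = 30.2
Zone 3: 0.2 / 4.5 × 100 = 4.4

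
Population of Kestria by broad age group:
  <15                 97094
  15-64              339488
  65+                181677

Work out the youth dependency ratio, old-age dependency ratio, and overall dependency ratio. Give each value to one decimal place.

Youth dependency ratio = 97094 / 339488 × 100 = 28.6
Old-age dependency ratio = 181677 / 339488 × 100 = 53.5
Total dependency ratio = (97094 + 181677) / 339488 × 100 = 278771 / 339488 × 100 = 82.1

Youth dependency ratio: 28.6
Old-age dependency ratio: 53.5
Total dependency ratio: 82.1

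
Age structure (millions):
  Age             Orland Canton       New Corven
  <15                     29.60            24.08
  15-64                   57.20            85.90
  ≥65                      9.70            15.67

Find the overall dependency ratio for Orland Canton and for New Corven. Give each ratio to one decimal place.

Orland Canton: (29.60 + 9.70) / 57.20 × 100 = 39.30 / 57.20 × 100 = 68.7
New Corven: (24.08 + 15.67) / 85.90 × 100 = 39.75 / 85.90 × 100 = 46.3

Orland Canton: 68.7
New Corven: 46.3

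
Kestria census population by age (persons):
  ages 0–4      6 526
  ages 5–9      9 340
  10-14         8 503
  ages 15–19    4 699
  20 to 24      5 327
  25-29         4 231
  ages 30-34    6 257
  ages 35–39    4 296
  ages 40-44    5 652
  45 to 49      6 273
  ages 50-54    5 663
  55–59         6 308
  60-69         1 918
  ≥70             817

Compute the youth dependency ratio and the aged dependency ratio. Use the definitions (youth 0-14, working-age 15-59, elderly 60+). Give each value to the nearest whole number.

Youth dependency ratio: 50
Old-age dependency ratio: 6

0–14: 6 526 + 9 340 + 8 503 = 24 369
15–59: 4 699 + 5 327 + 4 231 + 6 257 + 4 296 + 5 652 + 6 273 + 5 663 + 6 308 = 48 706
60+: 1 918 + 817 = 2 735
Youth dependency ratio = 24 369 / 48 706 × 100 = 50
Old-age dependency ratio = 2 735 / 48 706 × 100 = 6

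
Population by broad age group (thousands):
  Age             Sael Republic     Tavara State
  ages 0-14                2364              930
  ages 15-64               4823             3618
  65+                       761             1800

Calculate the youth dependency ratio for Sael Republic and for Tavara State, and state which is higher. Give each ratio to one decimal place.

Sael Republic: 2364 / 4823 × 100 = 49.0
Tavara State: 930 / 3618 × 100 = 25.7

Sael Republic: 49.0
Tavara State: 25.7
Higher: Sael Republic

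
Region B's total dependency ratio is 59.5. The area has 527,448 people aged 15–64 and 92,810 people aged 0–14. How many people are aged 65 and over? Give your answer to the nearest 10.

Aged 65 and over: 221,020

Total dependency ratio = (youth + elderly) / working-age × 100
59.5 = (92,810 + E) / 527,448 × 100
⇒ 221,020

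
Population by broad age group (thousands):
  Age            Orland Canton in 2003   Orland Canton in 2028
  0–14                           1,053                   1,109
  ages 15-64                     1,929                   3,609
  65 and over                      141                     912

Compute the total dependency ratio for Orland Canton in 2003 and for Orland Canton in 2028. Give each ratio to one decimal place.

Orland Canton in 2003: (1,053 + 141) / 1,929 × 100 = 1,194 / 1,929 × 100 = 61.9
Orland Canton in 2028: (1,109 + 912) / 3,609 × 100 = 2,021 / 3,609 × 100 = 56.0

Orland Canton in 2003: 61.9
Orland Canton in 2028: 56.0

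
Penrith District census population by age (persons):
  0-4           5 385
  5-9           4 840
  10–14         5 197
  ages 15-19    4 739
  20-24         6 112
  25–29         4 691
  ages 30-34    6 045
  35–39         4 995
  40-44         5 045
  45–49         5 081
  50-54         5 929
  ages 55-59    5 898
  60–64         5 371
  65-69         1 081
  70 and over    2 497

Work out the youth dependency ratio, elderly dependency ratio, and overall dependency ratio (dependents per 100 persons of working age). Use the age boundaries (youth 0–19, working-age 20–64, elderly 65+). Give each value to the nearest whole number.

Youth dependency ratio: 41
Old-age dependency ratio: 7
Total dependency ratio: 48

0–19: 5 385 + 4 840 + 5 197 + 4 739 = 20 161
20–64: 6 112 + 4 691 + 6 045 + 4 995 + 5 045 + 5 081 + 5 929 + 5 898 + 5 371 = 49 167
65+: 1 081 + 2 497 = 3 578
Youth dependency ratio = 20 161 / 49 167 × 100 = 41
Old-age dependency ratio = 3 578 / 49 167 × 100 = 7
Total dependency ratio = (20 161 + 3 578) / 49 167 × 100 = 23 739 / 49 167 × 100 = 48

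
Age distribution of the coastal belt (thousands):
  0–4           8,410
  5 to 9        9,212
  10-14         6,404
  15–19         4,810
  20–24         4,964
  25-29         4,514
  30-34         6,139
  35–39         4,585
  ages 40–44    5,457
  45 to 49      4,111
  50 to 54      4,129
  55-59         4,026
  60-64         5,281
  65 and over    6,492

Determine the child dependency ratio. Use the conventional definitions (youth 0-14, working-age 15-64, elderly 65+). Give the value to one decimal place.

Youth dependency ratio: 50.0

0–14: 8,410 + 9,212 + 6,404 = 24,026
15–64: 4,810 + 4,964 + 4,514 + 6,139 + 4,585 + 5,457 + 4,111 + 4,129 + 4,026 + 5,281 = 48,016
65+: 6,492
Youth dependency ratio = 24,026 / 48,016 × 100 = 50.0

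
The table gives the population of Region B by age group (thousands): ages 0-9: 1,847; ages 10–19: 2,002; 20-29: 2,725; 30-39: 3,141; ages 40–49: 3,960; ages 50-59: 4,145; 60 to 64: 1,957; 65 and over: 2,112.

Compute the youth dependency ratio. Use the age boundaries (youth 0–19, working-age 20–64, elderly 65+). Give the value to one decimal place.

0–19: 1,847 + 2,002 = 3,849
20–64: 2,725 + 3,141 + 3,960 + 4,145 + 1,957 = 15,928
65+: 2,112
Youth dependency ratio = 3,849 / 15,928 × 100 = 24.2

Youth dependency ratio: 24.2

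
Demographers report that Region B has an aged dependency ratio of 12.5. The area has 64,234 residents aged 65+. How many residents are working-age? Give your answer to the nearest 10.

Working-age: 513,870

Old-age dependency ratio = elderly / working-age × 100
12.5 = 64,234 / W × 100
⇒ 513,870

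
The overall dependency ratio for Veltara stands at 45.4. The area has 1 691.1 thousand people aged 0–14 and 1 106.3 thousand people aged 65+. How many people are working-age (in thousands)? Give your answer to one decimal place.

Working-age: 6 161.7

Total dependency ratio = (youth + elderly) / working-age × 100
45.4 = (1 691.1 + 1 106.3) / W × 100
⇒ 6 161.7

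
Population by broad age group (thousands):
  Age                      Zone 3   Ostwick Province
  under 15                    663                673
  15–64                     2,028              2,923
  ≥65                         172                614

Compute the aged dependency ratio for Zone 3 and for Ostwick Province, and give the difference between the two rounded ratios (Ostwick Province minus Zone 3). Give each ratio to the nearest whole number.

Zone 3: 8
Ostwick Province: 21
Difference: +13

Zone 3: 172 / 2,028 × 100 = 8
Ostwick Province: 614 / 2,923 × 100 = 21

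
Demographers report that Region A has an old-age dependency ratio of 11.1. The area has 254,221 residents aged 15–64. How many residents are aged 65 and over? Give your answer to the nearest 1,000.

Aged 65 and over: 28,000

Old-age dependency ratio = elderly / working-age × 100
11.1 = E / 254,221 × 100
⇒ 28,000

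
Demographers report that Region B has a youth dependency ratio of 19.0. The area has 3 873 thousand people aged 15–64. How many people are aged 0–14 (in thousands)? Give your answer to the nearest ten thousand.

Aged 0–14: 740

Youth dependency ratio = youth / working-age × 100
19.0 = Y / 3 873 × 100
⇒ 740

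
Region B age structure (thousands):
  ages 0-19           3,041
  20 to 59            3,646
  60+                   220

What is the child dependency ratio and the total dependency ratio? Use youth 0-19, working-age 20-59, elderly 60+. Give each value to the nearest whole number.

Youth dependency ratio = 3,041 / 3,646 × 100 = 83
Total dependency ratio = (3,041 + 220) / 3,646 × 100 = 3,261 / 3,646 × 100 = 89

Youth dependency ratio: 83
Total dependency ratio: 89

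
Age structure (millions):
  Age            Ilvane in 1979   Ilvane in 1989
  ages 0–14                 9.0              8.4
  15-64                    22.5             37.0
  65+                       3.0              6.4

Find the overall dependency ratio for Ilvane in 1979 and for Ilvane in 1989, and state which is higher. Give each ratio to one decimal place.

Ilvane in 1979: 53.3
Ilvane in 1989: 40.0
Higher: Ilvane in 1979

Ilvane in 1979: (9.0 + 3.0) / 22.5 × 100 = 12.0 / 22.5 × 100 = 53.3
Ilvane in 1989: (8.4 + 6.4) / 37.0 × 100 = 14.8 / 37.0 × 100 = 40.0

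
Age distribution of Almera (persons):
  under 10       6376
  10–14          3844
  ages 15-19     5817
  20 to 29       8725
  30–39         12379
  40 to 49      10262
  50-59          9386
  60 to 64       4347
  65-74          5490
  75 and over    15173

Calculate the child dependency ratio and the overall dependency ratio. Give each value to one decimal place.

Youth dependency ratio: 20.1
Total dependency ratio: 60.7

0–14: 6376 + 3844 = 10220
15–64: 5817 + 8725 + 12379 + 10262 + 9386 + 4347 = 50916
65+: 5490 + 15173 = 20663
Youth dependency ratio = 10220 / 50916 × 100 = 20.1
Total dependency ratio = (10220 + 20663) / 50916 × 100 = 30883 / 50916 × 100 = 60.7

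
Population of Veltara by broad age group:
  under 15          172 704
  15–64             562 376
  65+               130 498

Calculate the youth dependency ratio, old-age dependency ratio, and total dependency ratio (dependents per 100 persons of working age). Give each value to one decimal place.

Youth dependency ratio = 172 704 / 562 376 × 100 = 30.7
Old-age dependency ratio = 130 498 / 562 376 × 100 = 23.2
Total dependency ratio = (172 704 + 130 498) / 562 376 × 100 = 303 202 / 562 376 × 100 = 53.9

Youth dependency ratio: 30.7
Old-age dependency ratio: 23.2
Total dependency ratio: 53.9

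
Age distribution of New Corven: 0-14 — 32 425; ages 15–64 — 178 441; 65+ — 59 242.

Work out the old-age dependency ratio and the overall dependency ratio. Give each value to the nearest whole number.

Old-age dependency ratio: 33
Total dependency ratio: 51

Old-age dependency ratio = 59 242 / 178 441 × 100 = 33
Total dependency ratio = (32 425 + 59 242) / 178 441 × 100 = 91 667 / 178 441 × 100 = 51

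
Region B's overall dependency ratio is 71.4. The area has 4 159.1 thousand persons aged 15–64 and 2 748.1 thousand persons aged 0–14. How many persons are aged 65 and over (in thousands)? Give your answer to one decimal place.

Aged 65 and over: 221.5

Total dependency ratio = (youth + elderly) / working-age × 100
71.4 = (2 748.1 + E) / 4 159.1 × 100
⇒ 221.5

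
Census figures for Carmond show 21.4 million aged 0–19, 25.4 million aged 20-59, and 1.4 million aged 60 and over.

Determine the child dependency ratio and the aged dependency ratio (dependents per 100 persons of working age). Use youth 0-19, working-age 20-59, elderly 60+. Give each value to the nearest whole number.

Youth dependency ratio: 84
Old-age dependency ratio: 6

Youth dependency ratio = 21.4 / 25.4 × 100 = 84
Old-age dependency ratio = 1.4 / 25.4 × 100 = 6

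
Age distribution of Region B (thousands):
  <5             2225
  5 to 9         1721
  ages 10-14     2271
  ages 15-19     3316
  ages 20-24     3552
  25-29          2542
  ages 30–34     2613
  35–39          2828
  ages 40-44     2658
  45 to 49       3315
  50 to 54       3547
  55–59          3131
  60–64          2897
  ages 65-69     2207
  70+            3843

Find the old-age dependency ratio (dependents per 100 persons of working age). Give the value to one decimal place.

0–14: 2225 + 1721 + 2271 = 6217
15–64: 3316 + 3552 + 2542 + 2613 + 2828 + 2658 + 3315 + 3547 + 3131 + 2897 = 30399
65+: 2207 + 3843 = 6050
Old-age dependency ratio = 6050 / 30399 × 100 = 19.9

Old-age dependency ratio: 19.9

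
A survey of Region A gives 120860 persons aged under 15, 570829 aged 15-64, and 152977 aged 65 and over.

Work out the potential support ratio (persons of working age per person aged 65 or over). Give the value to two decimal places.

Potential support ratio: 3.73

Potential support ratio = 570829 / 152977 = 3.73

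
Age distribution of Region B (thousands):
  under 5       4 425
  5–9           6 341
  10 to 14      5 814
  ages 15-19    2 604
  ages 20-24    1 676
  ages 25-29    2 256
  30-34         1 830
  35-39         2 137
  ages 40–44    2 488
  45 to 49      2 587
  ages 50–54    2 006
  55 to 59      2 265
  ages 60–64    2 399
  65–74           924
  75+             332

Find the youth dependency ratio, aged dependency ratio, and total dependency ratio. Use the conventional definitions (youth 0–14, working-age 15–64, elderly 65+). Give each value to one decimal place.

Youth dependency ratio: 74.5
Old-age dependency ratio: 5.6
Total dependency ratio: 80.2

0–14: 4 425 + 6 341 + 5 814 = 16 580
15–64: 2 604 + 1 676 + 2 256 + 1 830 + 2 137 + 2 488 + 2 587 + 2 006 + 2 265 + 2 399 = 22 248
65+: 924 + 332 = 1 256
Youth dependency ratio = 16 580 / 22 248 × 100 = 74.5
Old-age dependency ratio = 1 256 / 22 248 × 100 = 5.6
Total dependency ratio = (16 580 + 1 256) / 22 248 × 100 = 17 836 / 22 248 × 100 = 80.2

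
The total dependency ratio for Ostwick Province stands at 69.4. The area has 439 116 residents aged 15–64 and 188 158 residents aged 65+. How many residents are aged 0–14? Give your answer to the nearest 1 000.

Aged 0–14: 117 000

Total dependency ratio = (youth + elderly) / working-age × 100
69.4 = (Y + 188 158) / 439 116 × 100
⇒ 117 000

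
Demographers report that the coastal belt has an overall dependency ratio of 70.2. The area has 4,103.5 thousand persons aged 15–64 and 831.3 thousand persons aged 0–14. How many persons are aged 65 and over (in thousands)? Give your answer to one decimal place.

Aged 65 and over: 2,049.4

Total dependency ratio = (youth + elderly) / working-age × 100
70.2 = (831.3 + E) / 4,103.5 × 100
⇒ 2,049.4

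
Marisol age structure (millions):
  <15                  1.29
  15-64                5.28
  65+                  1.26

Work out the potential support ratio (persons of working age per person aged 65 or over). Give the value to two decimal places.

Potential support ratio = 5.28 / 1.26 = 4.19

Potential support ratio: 4.19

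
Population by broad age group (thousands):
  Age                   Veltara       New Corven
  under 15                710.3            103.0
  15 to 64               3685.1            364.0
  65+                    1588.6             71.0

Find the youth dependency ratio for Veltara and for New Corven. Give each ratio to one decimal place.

Veltara: 19.3
New Corven: 28.3

Veltara: 710.3 / 3685.1 × 100 = 19.3
New Corven: 103.0 / 364.0 × 100 = 28.3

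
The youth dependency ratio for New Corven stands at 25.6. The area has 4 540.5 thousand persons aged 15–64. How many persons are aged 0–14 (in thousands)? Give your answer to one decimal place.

Aged 0–14: 1 162.4

Youth dependency ratio = youth / working-age × 100
25.6 = Y / 4 540.5 × 100
⇒ 1 162.4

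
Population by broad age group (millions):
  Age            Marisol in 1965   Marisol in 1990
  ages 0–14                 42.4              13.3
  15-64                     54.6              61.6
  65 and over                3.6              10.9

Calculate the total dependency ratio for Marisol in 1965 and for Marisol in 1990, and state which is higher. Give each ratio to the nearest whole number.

Marisol in 1965: (42.4 + 3.6) / 54.6 × 100 = 46.0 / 54.6 × 100 = 84
Marisol in 1990: (13.3 + 10.9) / 61.6 × 100 = 24.2 / 61.6 × 100 = 39

Marisol in 1965: 84
Marisol in 1990: 39
Higher: Marisol in 1965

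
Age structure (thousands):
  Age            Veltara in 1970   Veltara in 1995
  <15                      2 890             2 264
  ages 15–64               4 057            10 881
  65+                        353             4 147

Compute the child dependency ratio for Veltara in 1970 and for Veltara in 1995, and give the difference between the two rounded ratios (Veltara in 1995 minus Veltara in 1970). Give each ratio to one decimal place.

Veltara in 1970: 2 890 / 4 057 × 100 = 71.2
Veltara in 1995: 2 264 / 10 881 × 100 = 20.8

Veltara in 1970: 71.2
Veltara in 1995: 20.8
Difference: -50.4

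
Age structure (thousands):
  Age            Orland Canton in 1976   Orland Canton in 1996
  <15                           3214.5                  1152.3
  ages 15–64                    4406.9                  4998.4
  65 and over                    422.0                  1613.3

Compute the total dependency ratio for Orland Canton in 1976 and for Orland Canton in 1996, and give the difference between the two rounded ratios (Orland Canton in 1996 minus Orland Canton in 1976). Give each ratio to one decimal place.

Orland Canton in 1976: 82.5
Orland Canton in 1996: 55.3
Difference: -27.2

Orland Canton in 1976: (3214.5 + 422.0) / 4406.9 × 100 = 3636.5 / 4406.9 × 100 = 82.5
Orland Canton in 1996: (1152.3 + 1613.3) / 4998.4 × 100 = 2765.6 / 4998.4 × 100 = 55.3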